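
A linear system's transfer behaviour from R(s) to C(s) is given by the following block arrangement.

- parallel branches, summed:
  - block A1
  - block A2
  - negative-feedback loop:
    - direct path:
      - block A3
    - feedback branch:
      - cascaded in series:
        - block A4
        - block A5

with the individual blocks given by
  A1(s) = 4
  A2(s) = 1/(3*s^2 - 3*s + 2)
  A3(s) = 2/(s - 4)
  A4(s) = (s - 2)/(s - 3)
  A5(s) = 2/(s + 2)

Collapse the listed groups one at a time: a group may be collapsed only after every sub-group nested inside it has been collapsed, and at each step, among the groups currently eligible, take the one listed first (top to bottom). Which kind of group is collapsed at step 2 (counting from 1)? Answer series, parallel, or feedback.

[1] reduce the series chain A4, A5
[2] close the feedback loop around A3, (A4*A5)
[3] parallel reduction of A1, A2, [A3/(1+A3*(A4*A5))]
At step 2 the group reduced is feedback.

Answer: feedback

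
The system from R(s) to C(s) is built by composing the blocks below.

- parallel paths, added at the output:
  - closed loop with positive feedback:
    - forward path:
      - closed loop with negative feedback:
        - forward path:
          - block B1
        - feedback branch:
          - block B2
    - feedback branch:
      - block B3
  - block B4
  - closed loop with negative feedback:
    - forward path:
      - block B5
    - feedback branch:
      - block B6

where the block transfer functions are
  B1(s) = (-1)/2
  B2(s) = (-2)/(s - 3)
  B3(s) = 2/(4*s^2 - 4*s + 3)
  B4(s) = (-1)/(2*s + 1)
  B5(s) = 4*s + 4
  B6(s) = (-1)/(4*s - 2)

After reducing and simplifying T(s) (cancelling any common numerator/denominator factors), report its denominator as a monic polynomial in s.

Reducing step by step:

Step 1: feedback reduction of B1, B2; result (3 - s)/(2*s - 4)
Step 2: feedback reduction of [B1/(1+B1*B2)], B3; result (-4*s^3 + 16*s^2 - 15*s + 9)/(8*s^3 - 24*s^2 + 24*s - 18)
Step 3: reduce the feedback loop with forward B5 and return B6; result -8*s^2/3 - 4*s/3 + 4/3
Step 4: combine [[B1/(1+B1*B2)]/(1-[B1/(1+B1*B2)]*B3)], B4, [B5/(1+B5*B6)] in parallel; result (-128*s^6 + 256*s^5 + 8*s^4 - 100*s^3 + 318*s^2 - 39*s + 9)/(48*s^4 - 120*s^3 + 72*s^2 - 36*s - 54)
That last expression is T(s), already simplified. Scaling its denominator by 1/48 (the reciprocal of the leading coefficient) yields the monic denominator.

Answer: s^4 - 5*s^3/2 + 3*s^2/2 - 3*s/4 - 9/8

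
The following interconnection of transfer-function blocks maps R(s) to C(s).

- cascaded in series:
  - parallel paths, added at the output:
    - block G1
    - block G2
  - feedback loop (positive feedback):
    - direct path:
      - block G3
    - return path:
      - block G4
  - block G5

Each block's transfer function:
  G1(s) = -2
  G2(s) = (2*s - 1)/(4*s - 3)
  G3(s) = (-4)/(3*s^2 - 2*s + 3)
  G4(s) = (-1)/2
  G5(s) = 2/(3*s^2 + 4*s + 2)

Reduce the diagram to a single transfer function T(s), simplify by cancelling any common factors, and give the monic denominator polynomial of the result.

First reduce the diagram to T(s).

Step 1 - add G1, G2 (parallel); result (5 - 6*s)/(4*s - 3)
Step 2 - collapse the loop (G3 forward, G4 return); result (-4)/(3*s^2 - 2*s + 1)
Step 3 - multiply (G1+G2), [G3/(1-G3*G4)], G5 (series); result (48*s - 40)/(36*s^5 - 3*s^4 - 14*s^3 - 3*s^2 + 8*s - 6)
Step 3 gives the fully reduced T(s), with no common factor left to cancel. The denominator's leading coefficient is 36, so divide each of its coefficients by 36 to get the monic form.

Answer: s^5 - s^4/12 - 7*s^3/18 - s^2/12 + 2*s/9 - 1/6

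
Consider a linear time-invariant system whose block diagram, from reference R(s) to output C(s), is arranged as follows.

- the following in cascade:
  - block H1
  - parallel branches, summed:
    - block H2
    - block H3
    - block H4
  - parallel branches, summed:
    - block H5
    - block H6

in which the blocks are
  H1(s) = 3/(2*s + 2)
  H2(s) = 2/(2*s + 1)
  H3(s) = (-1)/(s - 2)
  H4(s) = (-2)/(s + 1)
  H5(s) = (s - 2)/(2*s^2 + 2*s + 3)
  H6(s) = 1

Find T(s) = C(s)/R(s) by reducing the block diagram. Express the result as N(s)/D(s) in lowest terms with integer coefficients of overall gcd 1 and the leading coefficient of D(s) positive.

[1] parallel reduction of H2, H3, H4: (-4*s^2 + s - 1)/(2*s^3 - s^2 - 5*s - 2)
[2] add H5, H6 (parallel): (2*s^2 + 3*s + 1)/(2*s^2 + 2*s + 3)
[3] multiply H1, (H2+H3+H4), (H5+H6) (series), which is the overall transfer function T(s) = C(s)/R(s) in lowest terms

Therefore the answer is (-12*s^2 + 3*s - 3)/(4*s^4 - 6*s^2 - 14*s - 12).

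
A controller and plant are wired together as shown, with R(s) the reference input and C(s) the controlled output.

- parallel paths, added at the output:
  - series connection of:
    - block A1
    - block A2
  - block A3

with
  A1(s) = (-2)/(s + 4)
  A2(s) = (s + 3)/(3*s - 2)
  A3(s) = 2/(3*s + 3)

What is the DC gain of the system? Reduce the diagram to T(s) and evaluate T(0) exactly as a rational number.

First reduce the diagram to T(s).

Step 1. multiply A1, A2 (series): (-2*s - 6)/(3*s^2 + 10*s - 8)
Step 2. parallel reduction of (A1*A2), A3: (-4*s - 34)/(9*s^3 + 39*s^2 + 6*s - 24)
Step 2 gives the overall T(s). Then T(0) = -34/(-24) = 17/12.

Answer: 17/12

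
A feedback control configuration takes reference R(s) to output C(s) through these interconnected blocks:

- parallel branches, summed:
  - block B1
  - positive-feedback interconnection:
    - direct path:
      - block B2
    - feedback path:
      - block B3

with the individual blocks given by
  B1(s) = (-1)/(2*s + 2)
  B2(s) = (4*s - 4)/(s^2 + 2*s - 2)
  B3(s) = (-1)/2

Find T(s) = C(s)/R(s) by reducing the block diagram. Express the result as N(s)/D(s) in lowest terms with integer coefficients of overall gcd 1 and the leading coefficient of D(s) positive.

[1] apply the feedback formula to B2, B3: (4*s - 4)/(s^2 + 4*s - 4)
[2] combine B1, [B2/(1-B2*B3)] in parallel; the result is T(s) itself (integer coefficients, no common factor, positive leading denominator coefficient)

Therefore the answer is (7*s^2 - 4*s - 4)/(2*s^3 + 10*s^2 - 8).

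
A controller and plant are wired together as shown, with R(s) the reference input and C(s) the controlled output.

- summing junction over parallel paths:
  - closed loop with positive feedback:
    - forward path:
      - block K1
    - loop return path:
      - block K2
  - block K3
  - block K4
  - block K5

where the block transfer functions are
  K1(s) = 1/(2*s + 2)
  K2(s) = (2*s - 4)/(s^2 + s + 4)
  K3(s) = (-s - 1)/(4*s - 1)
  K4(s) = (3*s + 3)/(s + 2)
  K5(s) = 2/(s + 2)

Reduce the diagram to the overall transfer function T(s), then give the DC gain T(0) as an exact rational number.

Answer: 23/6

Working:
Step 1. reduce the feedback loop with forward K1 and return K2 gives (s^2 + s + 4)/(2*s^3 + 4*s^2 + 8*s + 12)
Step 2. sum the parallel branches [K1/(1-K1*K2)], K3, K4, K5 gives (22*s^5 + 76*s^4 + 141*s^3 + 237*s^2 + 138*s - 92)/(8*s^5 + 30*s^4 + 56*s^3 + 96*s^2 + 68*s - 24)
The step-2 result is T(s). Setting s = 0: T(0) = -92/(-24) = 23/6.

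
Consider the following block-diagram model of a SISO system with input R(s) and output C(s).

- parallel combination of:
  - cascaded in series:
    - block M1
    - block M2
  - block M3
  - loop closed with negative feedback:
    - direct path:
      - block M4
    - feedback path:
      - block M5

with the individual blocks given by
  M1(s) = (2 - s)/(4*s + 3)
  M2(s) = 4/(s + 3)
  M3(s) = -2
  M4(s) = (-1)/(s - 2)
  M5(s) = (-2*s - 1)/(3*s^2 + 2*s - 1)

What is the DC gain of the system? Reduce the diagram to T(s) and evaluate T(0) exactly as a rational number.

First reduce the diagram to T(s).

(1) cascade M1, M2: (8 - 4*s)/(4*s^2 + 15*s + 9)
(2) close the feedback loop around M4, M5: (-3*s^2 - 2*s + 1)/(3*s^3 - 4*s^2 - 3*s + 3)
(3) sum the parallel branches (M1*M2), M3, [M4/(1+M4*M5)]: (-24*s^5 - 82*s^4 + 77*s^3 + 65*s^2 - 75*s - 21)/(12*s^5 + 29*s^4 - 45*s^3 - 69*s^2 + 18*s + 27)
DC gain: substitute s = 0 into T(s) from step 3: T(0) = -21/27 = -7/9.

Answer: -7/9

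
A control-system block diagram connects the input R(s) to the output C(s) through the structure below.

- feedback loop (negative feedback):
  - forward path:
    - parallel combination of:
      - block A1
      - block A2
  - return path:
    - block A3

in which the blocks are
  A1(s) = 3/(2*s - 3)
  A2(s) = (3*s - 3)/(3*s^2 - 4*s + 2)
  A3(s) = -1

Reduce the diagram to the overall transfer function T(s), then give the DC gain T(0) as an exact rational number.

1. reduce the parallel group A1, A2, giving (15*s^2 - 27*s + 15)/(6*s^3 - 17*s^2 + 16*s - 6)
2. feedback reduction of (A1+A2), A3, giving (15*s^2 - 27*s + 15)/(6*s^3 - 32*s^2 + 43*s - 21)
Evaluating the step-2 result (the overall T(s)) at s = 0 gives T(0) = 15/(-21) = -5/7.

Hence the answer: -5/7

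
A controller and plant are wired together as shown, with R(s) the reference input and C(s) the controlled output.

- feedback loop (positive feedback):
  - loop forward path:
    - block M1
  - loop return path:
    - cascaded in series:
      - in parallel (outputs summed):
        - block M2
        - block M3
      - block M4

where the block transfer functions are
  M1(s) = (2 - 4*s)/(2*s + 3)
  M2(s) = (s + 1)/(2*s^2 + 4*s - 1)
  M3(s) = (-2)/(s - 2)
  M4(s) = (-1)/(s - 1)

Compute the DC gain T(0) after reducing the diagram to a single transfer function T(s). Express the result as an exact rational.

Answer: 2/3

Working:
[1] reduce the parallel group M2, M3 -> (-3*s^2 - 9*s)/(2*s^3 - 9*s + 2)
[2] multiply (M2+M3), M4 (series) -> (3*s^2 + 9*s)/(2*s^4 - 2*s^3 - 9*s^2 + 11*s - 2)
[3] close the feedback loop around M1, ((M2+M3)*M4) -> (-8*s^5 + 12*s^4 + 32*s^3 - 62*s^2 + 30*s - 4)/(4*s^5 + 2*s^4 - 12*s^3 + 25*s^2 + 11*s - 6)
The step-3 result is T(s). Setting s = 0: T(0) = -4/(-6) = 2/3.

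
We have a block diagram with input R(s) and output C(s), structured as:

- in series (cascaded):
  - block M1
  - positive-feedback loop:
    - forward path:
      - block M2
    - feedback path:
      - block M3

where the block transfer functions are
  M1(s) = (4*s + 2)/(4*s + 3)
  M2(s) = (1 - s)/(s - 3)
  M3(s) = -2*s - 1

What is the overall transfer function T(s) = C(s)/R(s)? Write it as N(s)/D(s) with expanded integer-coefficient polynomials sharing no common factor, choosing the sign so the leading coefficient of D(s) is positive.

Answer: (2*s^2 - s - 1)/(4*s^3 - s^2 + s + 3)

Working:
Step 1 - collapse the loop (M2 forward, M3 return), giving (s - 1)/(2*s^2 - 2*s + 2)
Step 2 - series reduction of M1, [M2/(1-M2*M3)]: this yields T(s), and no further normalization is needed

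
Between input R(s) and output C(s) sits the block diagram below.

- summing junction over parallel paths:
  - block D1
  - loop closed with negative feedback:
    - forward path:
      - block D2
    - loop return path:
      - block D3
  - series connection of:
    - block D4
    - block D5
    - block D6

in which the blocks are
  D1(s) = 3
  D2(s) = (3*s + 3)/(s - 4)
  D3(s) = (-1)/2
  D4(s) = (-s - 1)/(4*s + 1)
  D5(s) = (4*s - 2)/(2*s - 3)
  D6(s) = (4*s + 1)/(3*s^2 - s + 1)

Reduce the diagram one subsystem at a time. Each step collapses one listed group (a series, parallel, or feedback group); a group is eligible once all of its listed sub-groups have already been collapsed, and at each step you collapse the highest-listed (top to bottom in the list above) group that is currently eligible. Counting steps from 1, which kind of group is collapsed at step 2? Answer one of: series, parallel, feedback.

1. collapse the loop (D2 forward, D3 return)
2. combine D4, D5, D6 in series
3. combine D1, [D2/(1+D2*D3)], (D4*D5*D6) in parallel
The group at step 2 is a series group.

Hence the answer: series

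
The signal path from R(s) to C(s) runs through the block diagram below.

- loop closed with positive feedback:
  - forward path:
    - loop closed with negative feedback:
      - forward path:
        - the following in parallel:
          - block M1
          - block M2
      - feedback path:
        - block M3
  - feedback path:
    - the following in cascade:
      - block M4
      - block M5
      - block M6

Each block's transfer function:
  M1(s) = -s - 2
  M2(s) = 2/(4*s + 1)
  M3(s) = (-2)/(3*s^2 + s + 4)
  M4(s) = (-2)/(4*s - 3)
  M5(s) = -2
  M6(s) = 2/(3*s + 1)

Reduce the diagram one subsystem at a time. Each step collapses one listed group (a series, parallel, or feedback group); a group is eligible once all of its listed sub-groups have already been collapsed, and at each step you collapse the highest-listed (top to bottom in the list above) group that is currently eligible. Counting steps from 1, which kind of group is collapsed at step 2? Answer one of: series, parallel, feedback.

Step 1: sum the parallel branches M1, M2
Step 2: close the feedback loop around (M1+M2), M3
Step 3: series reduction of M4, M5, M6
Step 4: feedback reduction of [(M1+M2)/(1+(M1+M2)*M3)], (M4*M5*M6)
Step 2 collapses a feedback group.

Hence the answer: feedback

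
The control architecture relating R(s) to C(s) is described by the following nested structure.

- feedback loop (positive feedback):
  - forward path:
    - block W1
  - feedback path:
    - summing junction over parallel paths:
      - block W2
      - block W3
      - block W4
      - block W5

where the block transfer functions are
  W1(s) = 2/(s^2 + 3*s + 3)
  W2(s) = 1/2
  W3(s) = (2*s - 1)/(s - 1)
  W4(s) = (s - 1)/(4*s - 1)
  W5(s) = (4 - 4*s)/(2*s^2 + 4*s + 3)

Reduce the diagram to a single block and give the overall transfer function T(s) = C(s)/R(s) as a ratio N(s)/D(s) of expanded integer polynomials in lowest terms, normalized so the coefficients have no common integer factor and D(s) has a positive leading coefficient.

Answer: (16*s^4 + 12*s^3 - 12*s^2 - 22*s + 6)/(8*s^6 + 30*s^5 - 8*s^4 - 25*s^3 - 112*s^2 + 67*s - 14)

Working:
(1) add W2, W3, W4, W5 (parallel) -> (44*s^4 + 14*s^3 + 64*s^2 - 91*s + 23)/(16*s^4 + 12*s^3 - 12*s^2 - 22*s + 6)
(2) collapse the loop (W1 forward, (W2+W3+W4+W5) return); the result is T(s) itself (integer coefficients, no common factor, positive leading denominator coefficient)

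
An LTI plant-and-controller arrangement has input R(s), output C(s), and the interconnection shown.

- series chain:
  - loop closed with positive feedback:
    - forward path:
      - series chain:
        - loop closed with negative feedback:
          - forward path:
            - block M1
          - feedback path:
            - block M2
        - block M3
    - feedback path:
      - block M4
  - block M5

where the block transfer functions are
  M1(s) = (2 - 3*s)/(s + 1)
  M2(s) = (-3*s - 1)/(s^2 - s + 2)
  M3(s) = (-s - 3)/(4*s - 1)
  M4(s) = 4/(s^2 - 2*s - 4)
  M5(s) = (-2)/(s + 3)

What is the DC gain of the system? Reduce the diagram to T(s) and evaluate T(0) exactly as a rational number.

Step 1 - collapse the loop (M1 forward, M2 return); result (-3*s^3 + 5*s^2 - 8*s + 4)/(s^3 + 9*s^2 - 2*s)
Step 2 - multiply [M1/(1+M1*M2)], M3 (series); result (3*s^4 + 4*s^3 - 7*s^2 + 20*s - 12)/(4*s^4 + 35*s^3 - 17*s^2 + 2*s)
Step 3 - collapse the loop (([M1/(1+M1*M2)]*M3) forward, M4 return); result (3*s^6 - 2*s^5 - 27*s^4 + 18*s^3 - 24*s^2 - 56*s + 48)/(4*s^6 + 27*s^5 - 115*s^4 - 120*s^3 + 92*s^2 - 88*s + 48)
Step 4 - multiply [([M1/(1+M1*M2)]*M3)/(1-([M1/(1+M1*M2)]*M3)*M4)], M5 (series); result (-6*s^5 + 22*s^4 - 12*s^3 + 48*s - 32)/(4*s^6 + 27*s^5 - 115*s^4 - 120*s^3 + 92*s^2 - 88*s + 48)
The step-4 result is T(s). Setting s = 0: T(0) = -32/48 = -2/3.

Answer: -2/3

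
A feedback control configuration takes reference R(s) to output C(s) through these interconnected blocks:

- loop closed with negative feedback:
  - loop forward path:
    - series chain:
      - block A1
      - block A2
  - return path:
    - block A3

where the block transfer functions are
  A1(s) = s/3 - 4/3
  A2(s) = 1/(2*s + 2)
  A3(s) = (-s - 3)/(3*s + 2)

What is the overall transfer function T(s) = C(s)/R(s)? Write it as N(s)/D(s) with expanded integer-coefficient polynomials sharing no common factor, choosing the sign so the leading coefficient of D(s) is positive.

Answer: (3*s^2 - 10*s - 8)/(17*s^2 + 31*s + 24)

Working:
[1] combine A1, A2 in series -> (s - 4)/(6*s + 6)
[2] apply the feedback formula to (A1*A2), A3 - this is the overall T(s), already in the required normalized form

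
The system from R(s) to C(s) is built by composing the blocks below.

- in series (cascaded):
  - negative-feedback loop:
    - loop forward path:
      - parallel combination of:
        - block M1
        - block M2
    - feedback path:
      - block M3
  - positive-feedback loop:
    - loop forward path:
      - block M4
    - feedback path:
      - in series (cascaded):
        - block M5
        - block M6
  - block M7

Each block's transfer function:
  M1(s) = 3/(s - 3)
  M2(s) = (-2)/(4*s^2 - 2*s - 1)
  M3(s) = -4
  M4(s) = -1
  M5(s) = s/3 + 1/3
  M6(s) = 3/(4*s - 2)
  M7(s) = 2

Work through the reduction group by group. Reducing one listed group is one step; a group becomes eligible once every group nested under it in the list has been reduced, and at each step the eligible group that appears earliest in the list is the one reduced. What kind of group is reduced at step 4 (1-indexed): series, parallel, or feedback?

Step 1 - sum the parallel branches M1, M2
Step 2 - close the feedback loop around (M1+M2), M3
Step 3 - multiply M5, M6 (series)
Step 4 - feedback reduction of M4, (M5*M6)
Step 5 - combine [(M1+M2)/(1+(M1+M2)*M3)], [M4/(1-M4*(M5*M6))], M7 in series
Step 4 collapses a feedback group.

Hence the answer: feedback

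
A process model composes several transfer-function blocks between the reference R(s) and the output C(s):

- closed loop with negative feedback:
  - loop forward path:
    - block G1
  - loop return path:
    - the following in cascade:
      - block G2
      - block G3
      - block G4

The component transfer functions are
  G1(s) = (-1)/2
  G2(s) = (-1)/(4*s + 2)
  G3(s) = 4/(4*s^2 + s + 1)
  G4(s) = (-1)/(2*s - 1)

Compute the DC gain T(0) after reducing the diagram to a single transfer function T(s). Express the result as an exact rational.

(1) series reduction of G2, G3, G4 = 2/(16*s^4 + 4*s^3 - s - 1)
(2) reduce the feedback loop with forward G1 and return (G2*G3*G4) = (-16*s^4 - 4*s^3 + s + 1)/(32*s^4 + 8*s^3 - 2*s - 4)
That last expression is T(s); at s = 0 only the constant terms survive, so T(0) = 1/(-4) = -1/4.

Hence the answer: -1/4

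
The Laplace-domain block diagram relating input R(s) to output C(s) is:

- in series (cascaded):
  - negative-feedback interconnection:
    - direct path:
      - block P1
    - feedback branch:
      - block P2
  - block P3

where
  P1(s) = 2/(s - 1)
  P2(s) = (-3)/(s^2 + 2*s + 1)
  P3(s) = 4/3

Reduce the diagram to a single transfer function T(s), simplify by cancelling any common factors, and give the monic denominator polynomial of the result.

Reducing step by step:

Step 1 - close the feedback loop around P1, P2 gives (2*s^2 + 4*s + 2)/(s^3 + s^2 - s - 7)
Step 2 - series reduction of [P1/(1+P1*P2)], P3 gives (8*s^2 + 16*s + 8)/(3*s^3 + 3*s^2 - 3*s - 21)
That last expression is T(s), already simplified. Scaling its denominator by 1/3 (the reciprocal of the leading coefficient) yields the monic denominator.

Answer: s^3 + s^2 - s - 7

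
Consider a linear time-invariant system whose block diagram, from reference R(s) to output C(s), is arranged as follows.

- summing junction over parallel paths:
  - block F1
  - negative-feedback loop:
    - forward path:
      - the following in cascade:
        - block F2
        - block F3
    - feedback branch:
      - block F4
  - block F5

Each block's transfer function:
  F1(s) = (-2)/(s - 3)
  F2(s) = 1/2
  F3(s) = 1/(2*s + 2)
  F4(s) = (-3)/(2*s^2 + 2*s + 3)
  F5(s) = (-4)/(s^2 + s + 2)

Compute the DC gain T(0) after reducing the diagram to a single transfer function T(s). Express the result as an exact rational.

Answer: -1

Working:
Step 1 - cascade F2, F3; result 1/(4*s + 4)
Step 2 - apply the feedback formula to (F2*F3), F4; result (2*s^2 + 2*s + 3)/(8*s^3 + 16*s^2 + 20*s + 9)
Step 3 - parallel reduction of F1, [(F2*F3)/(1+(F2*F3)*F4)], F5; result (-14*s^5 - 82*s^4 - 75*s^3 - 30*s^2 + 91*s + 54)/(8*s^6 - 20*s^4 - 95*s^3 - 134*s^2 - 129*s - 54)
The step-3 result is T(s). Setting s = 0: T(0) = 54/(-54) = -1.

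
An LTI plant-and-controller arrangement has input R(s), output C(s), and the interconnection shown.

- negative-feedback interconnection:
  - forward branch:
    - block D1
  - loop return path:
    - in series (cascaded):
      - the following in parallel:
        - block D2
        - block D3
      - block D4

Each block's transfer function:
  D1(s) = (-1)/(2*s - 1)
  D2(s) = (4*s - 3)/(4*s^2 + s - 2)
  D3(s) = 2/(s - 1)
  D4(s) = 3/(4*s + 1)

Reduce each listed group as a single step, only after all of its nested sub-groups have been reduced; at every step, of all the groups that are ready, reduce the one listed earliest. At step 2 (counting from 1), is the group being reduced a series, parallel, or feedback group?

The answer is series.

Reasoning:
Step 1. combine D2, D3 in parallel
Step 2. combine (D2+D3), D4 in series
Step 3. apply the feedback formula to D1, ((D2+D3)*D4)
At step 2 the group reduced is series.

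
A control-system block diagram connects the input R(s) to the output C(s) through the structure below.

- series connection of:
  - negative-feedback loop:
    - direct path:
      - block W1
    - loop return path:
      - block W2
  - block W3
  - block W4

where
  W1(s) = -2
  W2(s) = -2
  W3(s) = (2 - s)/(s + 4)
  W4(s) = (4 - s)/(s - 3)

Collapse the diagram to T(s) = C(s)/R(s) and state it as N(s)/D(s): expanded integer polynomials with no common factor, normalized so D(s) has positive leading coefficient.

Reducing step by step:

Step 1. apply the feedback formula to W1, W2 gives (-2)/5
Step 2. multiply [W1/(1+W1*W2)], W3, W4 (series); the result is T(s) itself (integer coefficients, no common factor, positive leading denominator coefficient)

Answer: (-2*s^2 + 12*s - 16)/(5*s^2 + 5*s - 60)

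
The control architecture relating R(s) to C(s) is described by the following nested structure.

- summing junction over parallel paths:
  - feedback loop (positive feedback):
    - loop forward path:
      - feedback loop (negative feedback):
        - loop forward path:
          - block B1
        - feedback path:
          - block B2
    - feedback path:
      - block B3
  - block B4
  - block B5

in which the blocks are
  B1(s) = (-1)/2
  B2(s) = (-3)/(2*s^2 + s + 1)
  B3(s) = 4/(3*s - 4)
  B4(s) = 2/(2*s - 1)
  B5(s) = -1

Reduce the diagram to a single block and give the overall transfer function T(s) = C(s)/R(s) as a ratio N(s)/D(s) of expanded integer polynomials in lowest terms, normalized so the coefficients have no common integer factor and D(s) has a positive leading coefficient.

The answer is (-36*s^4 + 56*s^3 - 31*s^2 + 72*s - 52)/(24*s^4 - 16*s^3 + 24*s^2 - 43*s + 16).

Reasoning:
1. apply the feedback formula to B1, B2 gives (-2*s^2 - s - 1)/(4*s^2 + 2*s + 5)
2. feedback reduction of [B1/(1+B1*B2)], B3 gives (-6*s^3 + 5*s^2 + s + 4)/(12*s^3 - 2*s^2 + 11*s - 16)
3. parallel reduction of [[B1/(1+B1*B2)]/(1-[B1/(1+B1*B2)]*B3)], B4, B5; the result is T(s) itself (integer coefficients, no common factor, positive leading denominator coefficient)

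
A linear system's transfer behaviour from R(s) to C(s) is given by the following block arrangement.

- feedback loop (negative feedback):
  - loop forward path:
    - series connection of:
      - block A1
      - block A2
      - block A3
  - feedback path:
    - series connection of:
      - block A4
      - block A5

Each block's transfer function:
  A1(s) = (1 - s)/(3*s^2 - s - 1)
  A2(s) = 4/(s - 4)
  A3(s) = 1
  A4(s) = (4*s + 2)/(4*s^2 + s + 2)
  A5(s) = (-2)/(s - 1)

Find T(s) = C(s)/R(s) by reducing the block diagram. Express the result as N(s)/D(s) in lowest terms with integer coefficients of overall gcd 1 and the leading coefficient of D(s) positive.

Step 1. cascade A1, A2, A3: (4 - 4*s)/(3*s^3 - 13*s^2 + 3*s + 4)
Step 2. combine A4, A5 in series: (-8*s - 4)/(4*s^3 - 3*s^2 + s - 2)
Step 3. close the feedback loop around (A1*A2*A3), (A4*A5): this yields T(s), and no further normalization is needed

Answer: (-16*s^3 + 12*s^2 - 4*s + 8)/(12*s^5 - 49*s^4 + 5*s^3 - 7*s^2 + 42*s + 24)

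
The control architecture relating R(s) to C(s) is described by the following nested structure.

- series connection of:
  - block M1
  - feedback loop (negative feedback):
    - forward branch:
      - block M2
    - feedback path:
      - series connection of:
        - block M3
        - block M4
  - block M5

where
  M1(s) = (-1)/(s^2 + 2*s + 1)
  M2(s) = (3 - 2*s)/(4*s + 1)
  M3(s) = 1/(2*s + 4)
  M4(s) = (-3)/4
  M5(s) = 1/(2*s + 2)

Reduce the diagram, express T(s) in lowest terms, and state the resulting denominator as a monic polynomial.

Answer: s^5 + 87*s^4/16 + 337*s^3/32 + 287*s^2/32 + 99*s/32 + 7/32

Working:
[1] cascade M3, M4, giving (-3)/(8*s + 16)
[2] close the feedback loop around M2, (M3*M4), giving (-16*s^2 - 8*s + 48)/(32*s^2 + 78*s + 7)
[3] cascade M1, [M2/(1+M2*(M3*M4))], M5, giving (8*s^2 + 4*s - 24)/(32*s^5 + 174*s^4 + 337*s^3 + 287*s^2 + 99*s + 7)
Step 3 gives the fully reduced T(s), with no common factor left to cancel. The denominator's leading coefficient is 32, so divide each of its coefficients by 32 to get the monic form.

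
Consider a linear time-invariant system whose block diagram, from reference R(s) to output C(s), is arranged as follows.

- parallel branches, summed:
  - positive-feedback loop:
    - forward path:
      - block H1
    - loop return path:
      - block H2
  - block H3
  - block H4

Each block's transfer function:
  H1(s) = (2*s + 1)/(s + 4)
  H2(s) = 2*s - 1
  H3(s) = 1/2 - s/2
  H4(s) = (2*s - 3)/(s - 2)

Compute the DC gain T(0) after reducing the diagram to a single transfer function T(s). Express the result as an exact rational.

Reducing step by step:

Step 1: feedback reduction of H1, H2 gives (-2*s - 1)/(4*s^2 - s - 5)
Step 2: reduce the parallel group [H1/(1-H1*H2)], H3, H4 gives (-4*s^4 + 29*s^3 - 38*s^2 - 21*s + 44)/(8*s^3 - 18*s^2 - 6*s + 20)
The step-2 result is T(s). Setting s = 0: T(0) = 44/20 = 11/5.

Answer: 11/5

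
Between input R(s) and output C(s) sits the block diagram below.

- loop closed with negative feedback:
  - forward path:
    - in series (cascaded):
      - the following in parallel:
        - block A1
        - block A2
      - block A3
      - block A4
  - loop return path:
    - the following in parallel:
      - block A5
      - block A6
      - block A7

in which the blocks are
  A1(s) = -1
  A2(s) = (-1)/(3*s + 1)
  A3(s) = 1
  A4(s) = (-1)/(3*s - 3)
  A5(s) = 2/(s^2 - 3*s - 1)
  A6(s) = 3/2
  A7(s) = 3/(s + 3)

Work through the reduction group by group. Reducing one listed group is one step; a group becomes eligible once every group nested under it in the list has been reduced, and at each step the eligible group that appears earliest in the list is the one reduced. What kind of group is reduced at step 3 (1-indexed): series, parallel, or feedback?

Reducing step by step:

[1] add A1, A2 (parallel)
[2] combine (A1+A2), A3, A4 in series
[3] sum the parallel branches A5, A6, A7
[4] collapse the loop (((A1+A2)*A3*A4) forward, (A5+A6+A7) return)
Step 3: parallel.

Answer: parallel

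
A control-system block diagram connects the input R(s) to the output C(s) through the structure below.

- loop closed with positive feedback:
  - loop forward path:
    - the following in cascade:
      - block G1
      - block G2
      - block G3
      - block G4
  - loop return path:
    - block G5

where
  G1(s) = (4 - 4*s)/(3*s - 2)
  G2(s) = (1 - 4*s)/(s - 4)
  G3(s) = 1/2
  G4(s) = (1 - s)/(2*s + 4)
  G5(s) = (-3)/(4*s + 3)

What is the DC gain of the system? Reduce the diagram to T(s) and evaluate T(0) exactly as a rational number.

1. reduce the series chain G1, G2, G3, G4 = (-4*s^3 + 9*s^2 - 6*s + 1)/(3*s^3 - 8*s^2 - 20*s + 16)
2. collapse the loop ((G1*G2*G3*G4) forward, G5 return) = (-16*s^4 + 24*s^3 + 3*s^2 - 14*s + 3)/(12*s^4 - 35*s^3 - 77*s^2 - 14*s + 51)
The step-2 result is T(s). Setting s = 0: T(0) = 3/51 = 1/17.

Final answer: 1/17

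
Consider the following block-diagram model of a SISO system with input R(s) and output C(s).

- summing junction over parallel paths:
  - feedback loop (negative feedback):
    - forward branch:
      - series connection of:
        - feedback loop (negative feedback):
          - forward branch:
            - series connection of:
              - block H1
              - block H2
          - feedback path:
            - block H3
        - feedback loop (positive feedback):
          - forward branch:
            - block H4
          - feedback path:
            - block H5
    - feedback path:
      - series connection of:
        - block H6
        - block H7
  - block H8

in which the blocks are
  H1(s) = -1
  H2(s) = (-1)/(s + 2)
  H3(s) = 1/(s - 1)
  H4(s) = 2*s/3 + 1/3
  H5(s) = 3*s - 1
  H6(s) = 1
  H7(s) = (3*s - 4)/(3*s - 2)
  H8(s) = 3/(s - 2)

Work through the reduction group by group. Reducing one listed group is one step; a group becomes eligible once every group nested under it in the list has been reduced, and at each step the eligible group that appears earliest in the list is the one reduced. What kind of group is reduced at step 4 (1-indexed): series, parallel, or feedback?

The answer is series.

Reasoning:
Step 1. multiply H1, H2 (series)
Step 2. collapse the loop ((H1*H2) forward, H3 return)
Step 3. collapse the loop (H4 forward, H5 return)
Step 4. multiply [(H1*H2)/(1+(H1*H2)*H3)], [H4/(1-H4*H5)] (series)
Step 5. reduce the series chain H6, H7
Step 6. apply the feedback formula to ([(H1*H2)/(1+(H1*H2)*H3)]*[H4/(1-H4*H5)]), (H6*H7)
Step 7. sum the parallel branches [([(H1*H2)/(1+(H1*H2)*H3)]*[H4/(1-H4*H5)])/(1+([(H1*H2)/(1+(H1*H2)*H3)]*[H4/(1-H4*H5)])*(H6*H7))], H8
The group at step 4 is a series group.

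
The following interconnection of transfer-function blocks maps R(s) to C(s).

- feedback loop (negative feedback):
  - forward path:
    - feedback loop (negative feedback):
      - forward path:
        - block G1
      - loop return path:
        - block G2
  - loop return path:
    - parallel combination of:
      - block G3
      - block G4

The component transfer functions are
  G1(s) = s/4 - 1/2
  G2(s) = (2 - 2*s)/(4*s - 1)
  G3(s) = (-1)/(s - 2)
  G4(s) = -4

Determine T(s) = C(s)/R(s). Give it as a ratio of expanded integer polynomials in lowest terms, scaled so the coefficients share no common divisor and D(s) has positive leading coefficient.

1. collapse the loop (G1 forward, G2 return) gives (-4*s^2 + 9*s - 2)/(2*s^2 - 22*s + 8)
2. combine G3, G4 in parallel gives (7 - 4*s)/(s - 2)
3. apply the feedback formula to [G1/(1+G1*G2)], (G3+G4): this yields T(s), and no further normalization is needed

Answer: (-4*s^2 + 9*s - 2)/(18*s^2 - 54*s + 15)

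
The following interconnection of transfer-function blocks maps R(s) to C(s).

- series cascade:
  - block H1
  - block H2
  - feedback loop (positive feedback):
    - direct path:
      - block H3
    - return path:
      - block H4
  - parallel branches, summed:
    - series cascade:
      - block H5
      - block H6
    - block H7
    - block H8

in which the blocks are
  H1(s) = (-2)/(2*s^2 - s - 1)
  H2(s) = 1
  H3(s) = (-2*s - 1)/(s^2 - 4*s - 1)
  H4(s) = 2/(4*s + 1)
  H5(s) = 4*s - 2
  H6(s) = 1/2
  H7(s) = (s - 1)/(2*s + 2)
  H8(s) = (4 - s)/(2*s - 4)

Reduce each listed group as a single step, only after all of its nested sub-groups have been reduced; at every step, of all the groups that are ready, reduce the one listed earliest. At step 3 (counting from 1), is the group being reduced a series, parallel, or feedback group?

Reducing step by step:

Step 1. feedback reduction of H3, H4
Step 2. multiply H5, H6 (series)
Step 3. reduce the parallel group (H5*H6), H7, H8
Step 4. multiply H1, H2, [H3/(1-H3*H4)], ((H5*H6)+H7+H8) (series)
At step 3 the group reduced is parallel.

Answer: parallel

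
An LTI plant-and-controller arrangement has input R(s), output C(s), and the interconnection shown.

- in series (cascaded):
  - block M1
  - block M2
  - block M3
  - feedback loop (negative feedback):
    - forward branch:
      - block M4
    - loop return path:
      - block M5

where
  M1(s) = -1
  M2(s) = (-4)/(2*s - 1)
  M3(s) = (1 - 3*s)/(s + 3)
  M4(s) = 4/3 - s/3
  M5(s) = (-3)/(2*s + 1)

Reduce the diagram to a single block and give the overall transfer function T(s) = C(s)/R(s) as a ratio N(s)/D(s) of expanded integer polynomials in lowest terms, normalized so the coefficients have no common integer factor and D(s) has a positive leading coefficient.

[1] reduce the feedback loop with forward M4 and return M5, giving (-2*s^2 + 7*s + 4)/(9*s - 9)
[2] reduce the series chain M1, M2, M3, [M4/(1+M4*M5)]; the result is T(s) itself (integer coefficients, no common factor, positive leading denominator coefficient)

Therefore the answer is (24*s^3 - 92*s^2 - 20*s + 16)/(18*s^3 + 27*s^2 - 72*s + 27).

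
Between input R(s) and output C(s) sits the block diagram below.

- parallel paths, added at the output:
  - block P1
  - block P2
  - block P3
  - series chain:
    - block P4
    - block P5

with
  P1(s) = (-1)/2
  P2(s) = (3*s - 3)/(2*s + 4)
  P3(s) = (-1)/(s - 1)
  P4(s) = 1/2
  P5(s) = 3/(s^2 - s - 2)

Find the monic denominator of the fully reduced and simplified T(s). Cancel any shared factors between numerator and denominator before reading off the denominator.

Reducing step by step:

Step 1 - multiply P4, P5 (series) -> 3/(2*s^2 - 2*s - 4)
Step 2 - reduce the parallel group P1, P2, P3, (P4*P5) -> (2*s^4 - 11*s^3 + 9*s^2 + 20*s - 8)/(2*s^4 - 10*s^2 + 8)
That last expression is T(s), already simplified. Scaling its denominator by 1/2 (the reciprocal of the leading coefficient) yields the monic denominator.

Answer: s^4 - 5*s^2 + 4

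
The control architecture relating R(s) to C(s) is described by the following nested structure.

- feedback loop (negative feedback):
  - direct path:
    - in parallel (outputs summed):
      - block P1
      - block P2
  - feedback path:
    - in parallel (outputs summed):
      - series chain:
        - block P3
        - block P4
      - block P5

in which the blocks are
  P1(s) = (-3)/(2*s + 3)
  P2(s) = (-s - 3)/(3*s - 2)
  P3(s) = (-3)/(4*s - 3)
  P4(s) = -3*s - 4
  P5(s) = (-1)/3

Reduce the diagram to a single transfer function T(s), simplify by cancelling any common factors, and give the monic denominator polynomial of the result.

Reducing step by step:

[1] sum the parallel branches P1, P2 = (-2*s^2 - 18*s - 3)/(6*s^2 + 5*s - 6)
[2] reduce the series chain P3, P4 = (9*s + 12)/(4*s - 3)
[3] reduce the parallel group (P3*P4), P5 = (23*s + 39)/(12*s - 9)
[4] reduce the feedback loop with forward (P1+P2) and return ((P3*P4)+P5) = (-24*s^3 - 198*s^2 + 126*s + 27)/(26*s^3 - 486*s^2 - 888*s - 63)
That last expression is T(s), already simplified. Scaling its denominator by 1/26 (the reciprocal of the leading coefficient) yields the monic denominator.

Answer: s^3 - 243*s^2/13 - 444*s/13 - 63/26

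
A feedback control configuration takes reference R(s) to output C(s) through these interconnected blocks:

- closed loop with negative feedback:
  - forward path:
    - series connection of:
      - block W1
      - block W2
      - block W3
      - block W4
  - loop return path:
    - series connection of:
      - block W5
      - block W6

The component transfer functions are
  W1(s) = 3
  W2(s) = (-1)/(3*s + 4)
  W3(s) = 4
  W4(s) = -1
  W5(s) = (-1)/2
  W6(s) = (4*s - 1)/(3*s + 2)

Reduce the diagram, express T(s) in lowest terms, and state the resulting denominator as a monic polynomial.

[1] reduce the series chain W1, W2, W3, W4; result 12/(3*s + 4)
[2] cascade W5, W6; result (1 - 4*s)/(6*s + 4)
[3] reduce the feedback loop with forward (W1*W2*W3*W4) and return (W5*W6); result (36*s + 24)/(9*s^2 - 6*s + 14)
The result of step 3 is T(s) in lowest terms. Its denominator has leading coefficient 9; dividing the denominator through by 9 makes it monic.

Therefore the answer is s^2 - 2*s/3 + 14/9.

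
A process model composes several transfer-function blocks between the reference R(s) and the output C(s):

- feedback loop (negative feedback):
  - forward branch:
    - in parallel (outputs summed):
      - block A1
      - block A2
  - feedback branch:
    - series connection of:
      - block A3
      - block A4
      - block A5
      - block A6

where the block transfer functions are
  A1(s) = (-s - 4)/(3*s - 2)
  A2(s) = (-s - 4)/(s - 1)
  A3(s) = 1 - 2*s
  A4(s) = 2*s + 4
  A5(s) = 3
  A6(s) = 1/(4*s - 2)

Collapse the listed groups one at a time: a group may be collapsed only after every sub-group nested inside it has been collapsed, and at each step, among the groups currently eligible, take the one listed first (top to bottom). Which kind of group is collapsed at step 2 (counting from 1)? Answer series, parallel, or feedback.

1. add A1, A2 (parallel)
2. multiply A3, A4, A5, A6 (series)
3. close the feedback loop around (A1+A2), (A3*A4*A5*A6)
So the answer for step 2 is series.

Final answer: series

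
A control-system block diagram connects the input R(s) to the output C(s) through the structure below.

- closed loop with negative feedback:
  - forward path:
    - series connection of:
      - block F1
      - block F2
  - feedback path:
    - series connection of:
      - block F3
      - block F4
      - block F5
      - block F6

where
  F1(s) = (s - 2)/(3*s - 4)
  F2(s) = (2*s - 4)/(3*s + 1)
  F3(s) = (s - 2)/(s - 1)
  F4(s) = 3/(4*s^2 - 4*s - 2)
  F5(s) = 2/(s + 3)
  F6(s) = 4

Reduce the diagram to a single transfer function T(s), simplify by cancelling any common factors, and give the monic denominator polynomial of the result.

First reduce the diagram to T(s).

Step 1 - combine F1, F2 in series, giving (2*s^2 - 8*s + 8)/(9*s^2 - 9*s - 4)
Step 2 - cascade F3, F4, F5, F6, giving (12*s - 24)/(2*s^4 + 2*s^3 - 11*s^2 + 4*s + 3)
Step 3 - close the feedback loop around (F1*F2), (F3*F4*F5*F6), giving (4*s^6 - 12*s^5 - 22*s^4 + 112*s^3 - 114*s^2 + 8*s + 24)/(18*s^6 - 125*s^4 + 151*s^3 - 109*s^2 + 245*s - 204)
No further cancellation is possible in the step-3 result, so that is T(s). Its denominator becomes monic after dividing by the leading coefficient 18.

Answer: s^6 - 125*s^4/18 + 151*s^3/18 - 109*s^2/18 + 245*s/18 - 34/3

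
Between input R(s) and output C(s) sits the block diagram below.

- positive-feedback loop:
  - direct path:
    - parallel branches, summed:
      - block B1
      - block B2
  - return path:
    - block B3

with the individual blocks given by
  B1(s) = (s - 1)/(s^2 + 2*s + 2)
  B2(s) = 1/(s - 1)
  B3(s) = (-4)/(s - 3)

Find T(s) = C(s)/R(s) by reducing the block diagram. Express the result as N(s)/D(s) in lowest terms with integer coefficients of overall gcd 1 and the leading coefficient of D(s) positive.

[1] parallel reduction of B1, B2 -> (2*s^2 + 3)/(s^3 + s^2 - 2)
[2] close the feedback loop around (B1+B2), B3: this yields T(s), and no further normalization is needed

Therefore the answer is (2*s^3 - 6*s^2 + 3*s - 9)/(s^4 - 2*s^3 + 5*s^2 - 2*s + 18).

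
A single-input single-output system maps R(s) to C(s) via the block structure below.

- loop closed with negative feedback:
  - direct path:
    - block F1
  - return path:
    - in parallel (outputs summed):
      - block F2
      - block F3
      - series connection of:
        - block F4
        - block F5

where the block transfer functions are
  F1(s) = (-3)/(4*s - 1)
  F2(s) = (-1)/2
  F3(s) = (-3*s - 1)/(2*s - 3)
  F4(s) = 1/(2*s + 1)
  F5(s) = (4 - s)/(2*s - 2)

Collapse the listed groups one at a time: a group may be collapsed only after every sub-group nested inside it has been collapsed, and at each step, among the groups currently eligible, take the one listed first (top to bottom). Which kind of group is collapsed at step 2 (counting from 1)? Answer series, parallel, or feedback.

[1] multiply F4, F5 (series)
[2] sum the parallel branches F2, F3, (F4*F5)
[3] feedback reduction of F1, (F2+F3+(F4*F5))
The group at step 2 is a parallel group.

Therefore the answer is parallel.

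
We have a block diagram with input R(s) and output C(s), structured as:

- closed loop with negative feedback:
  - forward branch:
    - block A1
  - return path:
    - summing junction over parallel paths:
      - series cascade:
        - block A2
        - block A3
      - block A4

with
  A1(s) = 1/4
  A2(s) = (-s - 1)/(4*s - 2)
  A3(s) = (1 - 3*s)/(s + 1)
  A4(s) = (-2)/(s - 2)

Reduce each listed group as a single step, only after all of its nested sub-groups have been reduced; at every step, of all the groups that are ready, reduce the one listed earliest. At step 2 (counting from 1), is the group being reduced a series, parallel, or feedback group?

Step 1 - cascade A2, A3
Step 2 - add (A2*A3), A4 (parallel)
Step 3 - apply the feedback formula to A1, ((A2*A3)+A4)
So the answer for step 2 is parallel.

Therefore the answer is parallel.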